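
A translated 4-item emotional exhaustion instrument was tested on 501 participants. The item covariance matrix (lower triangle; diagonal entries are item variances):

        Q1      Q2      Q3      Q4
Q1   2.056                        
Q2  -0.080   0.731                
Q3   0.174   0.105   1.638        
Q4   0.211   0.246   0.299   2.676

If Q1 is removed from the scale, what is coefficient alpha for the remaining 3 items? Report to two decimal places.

Remaining items: Q2, Q3, Q4 (k = 3).
sum of item variances = 0.731 + 1.638 + 2.676 = 5.045
σ²_total = 5.045 + 2 × 0.650 = 6.345
α (item deleted) = (3/2)·(1 − 5.045/6.345) = 0.31

coefficient alpha = 0.31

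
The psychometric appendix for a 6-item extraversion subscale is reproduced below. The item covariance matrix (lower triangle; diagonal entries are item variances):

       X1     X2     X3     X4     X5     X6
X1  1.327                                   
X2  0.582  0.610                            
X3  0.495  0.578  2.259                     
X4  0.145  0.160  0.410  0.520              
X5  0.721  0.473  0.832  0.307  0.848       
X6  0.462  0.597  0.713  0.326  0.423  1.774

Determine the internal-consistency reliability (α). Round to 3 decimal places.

ΣVar(i) = 1.327 + 0.610 + 2.259 + 0.520 + 0.848 + 1.774 = 7.338
Σ_{i<j} σ_ij = 7.224
total variance = 7.338 + 2 × 7.224 = 21.786
α = (k/(k−1))·(1 − ΣVar(i)/total variance) = (6/5)·(1 − 7.338/21.786) = 0.796

α = 0.796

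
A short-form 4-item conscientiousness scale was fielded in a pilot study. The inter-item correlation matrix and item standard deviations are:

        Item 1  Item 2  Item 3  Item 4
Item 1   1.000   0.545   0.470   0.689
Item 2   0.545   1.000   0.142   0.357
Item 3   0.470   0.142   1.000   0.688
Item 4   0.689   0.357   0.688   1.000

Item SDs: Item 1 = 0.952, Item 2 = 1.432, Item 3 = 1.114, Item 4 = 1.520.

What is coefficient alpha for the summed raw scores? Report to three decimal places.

Σσ²ᵢ = 0.952² + 1.432² + 1.114² + 1.520² = 6.5083
Covariances σ_ij = r_ij · s_i · s_j:
  σ(Item 1,Item 2) = 0.545 × 0.952 × 1.432 = 0.7430
  σ(Item 1,Item 3) = 0.470 × 0.952 × 1.114 = 0.4984
  σ(Item 1,Item 4) = 0.689 × 0.952 × 1.520 = 0.9970
  σ(Item 2,Item 3) = 0.142 × 1.432 × 1.114 = 0.2265
  σ(Item 2,Item 4) = 0.357 × 1.432 × 1.520 = 0.7771
  σ(Item 3,Item 4) = 0.688 × 1.114 × 1.520 = 1.1650
σ²_T = Σσ²ᵢ + 2·Σσ_ij = 6.5083 + 2 × 4.4070 = 15.3223
α = (4/3)·(1 − 6.5083/15.3223) = 0.767

coefficient alpha = 0.767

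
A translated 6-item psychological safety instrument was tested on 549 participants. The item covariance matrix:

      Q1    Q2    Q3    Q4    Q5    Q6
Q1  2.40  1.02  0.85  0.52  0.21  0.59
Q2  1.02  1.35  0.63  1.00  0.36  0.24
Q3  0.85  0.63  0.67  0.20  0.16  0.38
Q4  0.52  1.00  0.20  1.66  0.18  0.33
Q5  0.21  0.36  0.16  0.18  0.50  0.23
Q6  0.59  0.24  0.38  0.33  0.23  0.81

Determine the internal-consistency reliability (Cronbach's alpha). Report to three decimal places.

α = 0.782

Σσ²ᵢ = 2.40 + 1.35 + 0.67 + 1.66 + 0.50 + 0.81 = 7.39
Σ_{i<j} σ_ij = 6.90
σ²_T = 7.39 + 2 × 6.90 = 21.19
α = (k/(k−1))·(1 − Σσ²ᵢ/σ²_T) = (6/5)·(1 − 7.39/21.19) = 0.782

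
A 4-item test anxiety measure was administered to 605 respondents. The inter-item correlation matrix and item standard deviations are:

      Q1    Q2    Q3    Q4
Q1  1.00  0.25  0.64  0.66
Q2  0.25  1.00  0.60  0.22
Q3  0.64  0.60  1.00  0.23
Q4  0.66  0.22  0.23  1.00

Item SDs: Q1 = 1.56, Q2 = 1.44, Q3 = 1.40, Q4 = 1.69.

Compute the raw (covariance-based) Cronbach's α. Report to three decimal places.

α = 0.750

Σσ²ᵢ = 1.56² + 1.44² + 1.40² + 1.69² = 9.3233
Covariances σ_ij = r_ij · s_i · s_j:
  σ(Q1,Q2) = 0.25 × 1.56 × 1.44 = 0.5616
  σ(Q1,Q3) = 0.64 × 1.56 × 1.40 = 1.3978
  σ(Q1,Q4) = 0.66 × 1.56 × 1.69 = 1.7400
  σ(Q2,Q3) = 0.60 × 1.44 × 1.40 = 1.2096
  σ(Q2,Q4) = 0.22 × 1.44 × 1.69 = 0.5354
  σ(Q3,Q4) = 0.23 × 1.40 × 1.69 = 0.5442
σ²_T = Σσ²ᵢ + 2·Σσ_ij = 9.3233 + 2 × 5.9886 = 21.3005
α = (4/3)·(1 − 9.3233/21.3005) = 0.750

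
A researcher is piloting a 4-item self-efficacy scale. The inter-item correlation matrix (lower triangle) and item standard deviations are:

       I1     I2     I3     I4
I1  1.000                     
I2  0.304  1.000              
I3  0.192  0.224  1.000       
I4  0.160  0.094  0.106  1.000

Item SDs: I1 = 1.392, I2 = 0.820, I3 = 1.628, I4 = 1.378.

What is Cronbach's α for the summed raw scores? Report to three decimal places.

α = 0.435

Σσ²ᵢ = 1.392² + 0.820² + 1.628² + 1.378² = 7.1593
Covariances σ_ij = r_ij · s_i · s_j:
  σ(I1,I2) = 0.304 × 1.392 × 0.820 = 0.3470
  σ(I1,I3) = 0.192 × 1.392 × 1.628 = 0.4351
  σ(I1,I4) = 0.160 × 1.392 × 1.378 = 0.3069
  σ(I2,I3) = 0.224 × 0.820 × 1.628 = 0.2990
  σ(I2,I4) = 0.094 × 0.820 × 1.378 = 0.1062
  σ(I3,I4) = 0.106 × 1.628 × 1.378 = 0.2378
σ²_T = Σσ²ᵢ + 2·Σσ_ij = 7.1593 + 2 × 1.7320 = 10.6233
α = (4/3)·(1 − 7.1593/10.6233) = 0.435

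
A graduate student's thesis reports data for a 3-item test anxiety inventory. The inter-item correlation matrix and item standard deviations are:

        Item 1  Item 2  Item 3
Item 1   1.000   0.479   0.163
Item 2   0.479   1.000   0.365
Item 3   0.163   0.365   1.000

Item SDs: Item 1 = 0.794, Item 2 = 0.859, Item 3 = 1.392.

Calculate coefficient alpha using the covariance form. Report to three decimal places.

Σσ²ᵢ = 0.794² + 0.859² + 1.392² = 3.3060
Covariances σ_ij = r_ij · s_i · s_j:
  σ(Item 1,Item 2) = 0.479 × 0.794 × 0.859 = 0.3267
  σ(Item 1,Item 3) = 0.163 × 0.794 × 1.392 = 0.1802
  σ(Item 2,Item 3) = 0.365 × 0.859 × 1.392 = 0.4364
σ²_T = Σσ²ᵢ + 2·Σσ_ij = 3.3060 + 2 × 0.9433 = 5.1926
α = (3/2)·(1 − 3.3060/5.1926) = 0.545

α = 0.545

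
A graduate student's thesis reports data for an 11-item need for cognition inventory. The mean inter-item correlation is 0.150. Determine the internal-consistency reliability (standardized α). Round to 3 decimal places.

Standardized α = k·r̄ / (1 + (k−1)·r̄) = 11 × 0.150 / (1 + 10 × 0.150)
  = 1.6500 / 2.5000 = 0.660

standardized α = 0.660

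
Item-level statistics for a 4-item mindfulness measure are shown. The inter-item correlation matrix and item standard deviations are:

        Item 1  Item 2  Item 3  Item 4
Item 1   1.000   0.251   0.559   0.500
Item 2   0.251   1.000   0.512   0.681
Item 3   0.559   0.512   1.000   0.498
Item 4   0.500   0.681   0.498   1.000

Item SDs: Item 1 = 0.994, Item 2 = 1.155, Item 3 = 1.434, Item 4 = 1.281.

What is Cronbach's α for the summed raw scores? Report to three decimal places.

Σσ²ᵢ = 0.994² + 1.155² + 1.434² + 1.281² = 6.0194
Covariances σ_ij = r_ij · s_i · s_j:
  σ(Item 1,Item 2) = 0.251 × 0.994 × 1.155 = 0.2882
  σ(Item 1,Item 3) = 0.559 × 0.994 × 1.434 = 0.7968
  σ(Item 1,Item 4) = 0.500 × 0.994 × 1.281 = 0.6367
  σ(Item 2,Item 3) = 0.512 × 1.155 × 1.434 = 0.8480
  σ(Item 2,Item 4) = 0.681 × 1.155 × 1.281 = 1.0076
  σ(Item 3,Item 4) = 0.498 × 1.434 × 1.281 = 0.9148
σ²_T = Σσ²ᵢ + 2·Σσ_ij = 6.0194 + 2 × 4.4921 = 15.0036
α = (4/3)·(1 − 6.0194/15.0036) = 0.798

Cronbach's α = 0.798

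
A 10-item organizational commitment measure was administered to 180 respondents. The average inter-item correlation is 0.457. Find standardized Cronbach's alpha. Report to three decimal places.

standardized Cronbach's alpha = 0.894

Standardized α = k·r̄ / (1 + (k−1)·r̄) = 10 × 0.457 / (1 + 9 × 0.457)
  = 4.5700 / 5.1130 = 0.894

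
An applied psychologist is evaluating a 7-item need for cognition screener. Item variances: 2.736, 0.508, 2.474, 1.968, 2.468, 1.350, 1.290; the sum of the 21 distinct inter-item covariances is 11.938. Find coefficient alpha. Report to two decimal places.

α = 0.76

Σσᵢ² = 2.736 + 0.508 + 2.474 + 1.968 + 2.468 + 1.350 + 1.290 = 12.794
Sum of distinct covariances = 11.938
Var(T) = Σσᵢ² + 2·Σcov = 12.794 + 2 × 11.938 = 36.670
α = (7/6)·(1 − 12.794/36.670) = 0.76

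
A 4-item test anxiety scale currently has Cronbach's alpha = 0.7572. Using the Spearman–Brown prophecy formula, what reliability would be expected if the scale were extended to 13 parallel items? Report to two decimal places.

Length factor m = 13/4 = 3.2500
α' = m·α / (1 + (m−1)·α)
   = 13/4 × 0.7572 / (1 + (13/4 − 1) × 0.7572)
   = 2.4609 / 2.7037 = 0.91

predicted reliability = 0.91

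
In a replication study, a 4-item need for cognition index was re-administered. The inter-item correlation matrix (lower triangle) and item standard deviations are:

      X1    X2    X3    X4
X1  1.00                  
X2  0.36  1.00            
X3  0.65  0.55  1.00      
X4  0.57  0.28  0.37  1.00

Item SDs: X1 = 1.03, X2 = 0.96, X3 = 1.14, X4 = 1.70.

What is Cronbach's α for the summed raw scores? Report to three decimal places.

α = 0.744

Σσ²ᵢ = 1.03² + 0.96² + 1.14² + 1.70² = 6.1721
Covariances σ_ij = r_ij · s_i · s_j:
  σ(X1,X2) = 0.36 × 1.03 × 0.96 = 0.3560
  σ(X1,X3) = 0.65 × 1.03 × 1.14 = 0.7632
  σ(X1,X4) = 0.57 × 1.03 × 1.70 = 0.9981
  σ(X2,X3) = 0.55 × 0.96 × 1.14 = 0.6019
  σ(X2,X4) = 0.28 × 0.96 × 1.70 = 0.4570
  σ(X3,X4) = 0.37 × 1.14 × 1.70 = 0.7171
σ²_T = Σσ²ᵢ + 2·Σσ_ij = 6.1721 + 2 × 3.8933 = 13.9587
α = (4/3)·(1 − 6.1721/13.9587) = 0.744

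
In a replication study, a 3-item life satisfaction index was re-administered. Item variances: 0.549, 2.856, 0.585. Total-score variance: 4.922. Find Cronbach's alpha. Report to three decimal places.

sum of item variances = 0.549 + 2.856 + 0.585 = 3.990
α = (k/(k−1))·(1 − sum of item variances/σ²_T) = (3/2)·(1 − 3.990/4.922) = 0.284

α = 0.284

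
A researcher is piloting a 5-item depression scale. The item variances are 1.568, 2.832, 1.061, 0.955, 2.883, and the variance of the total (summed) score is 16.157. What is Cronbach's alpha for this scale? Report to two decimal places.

sum of item variances = 1.568 + 2.832 + 1.061 + 0.955 + 2.883 = 9.299
α = (k/(k−1))·(1 − sum of item variances/total variance) = (5/4)·(1 − 9.299/16.157) = 0.53

α = 0.53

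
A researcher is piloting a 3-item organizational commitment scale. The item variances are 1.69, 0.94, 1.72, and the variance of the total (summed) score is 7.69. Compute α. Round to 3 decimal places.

α = 0.651

Σσᵢ² = 1.69 + 0.94 + 1.72 = 4.35
α = (k/(k−1))·(1 − Σσᵢ²/σ²_total) = (3/2)·(1 − 4.35/7.69) = 0.651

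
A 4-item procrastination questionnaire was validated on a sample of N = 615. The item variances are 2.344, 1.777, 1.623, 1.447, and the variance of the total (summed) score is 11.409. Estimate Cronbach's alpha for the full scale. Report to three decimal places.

ΣVar(i) = 2.344 + 1.777 + 1.623 + 1.447 = 7.191
α = (k/(k−1))·(1 − ΣVar(i)/σ²_total) = (4/3)·(1 − 7.191/11.409) = 0.493

Cronbach's alpha = 0.493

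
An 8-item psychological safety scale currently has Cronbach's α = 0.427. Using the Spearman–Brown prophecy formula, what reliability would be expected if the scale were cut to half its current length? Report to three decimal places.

Length factor m = 1/2
α' = m·α / (1 − (1−m)·α)
   = 1/2 × 0.427 / (1 − (1 − 1/2) × 0.427)
   = 0.2135 / 0.7865 = 0.271

predicted reliability = 0.271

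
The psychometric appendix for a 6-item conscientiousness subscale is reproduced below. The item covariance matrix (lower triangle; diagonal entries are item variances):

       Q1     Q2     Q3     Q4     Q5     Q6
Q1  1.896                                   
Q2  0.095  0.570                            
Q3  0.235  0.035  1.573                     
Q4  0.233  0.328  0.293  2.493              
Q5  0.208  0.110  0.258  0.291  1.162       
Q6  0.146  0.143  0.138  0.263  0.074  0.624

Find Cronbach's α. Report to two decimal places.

sum of item variances = 1.896 + 0.570 + 1.573 + 2.493 + 1.162 + 0.624 = 8.318
Σ_{i<j} σ_ij = 2.850
total variance = 8.318 + 2 × 2.850 = 14.018
α = (k/(k−1))·(1 − sum of item variances/total variance) = (6/5)·(1 − 8.318/14.018) = 0.49

α = 0.49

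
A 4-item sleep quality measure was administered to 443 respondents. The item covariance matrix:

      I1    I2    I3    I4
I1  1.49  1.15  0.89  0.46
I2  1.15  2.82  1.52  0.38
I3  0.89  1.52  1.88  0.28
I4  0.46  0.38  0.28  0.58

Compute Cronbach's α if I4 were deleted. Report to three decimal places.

Remaining items: I1, I2, I3 (k = 3).
sum of item variances = 1.49 + 2.82 + 1.88 = 6.19
Var(T) = 6.19 + 2 × 3.56 = 13.31
α (item deleted) = (3/2)·(1 − 6.19/13.31) = 0.802

Cronbach's α = 0.802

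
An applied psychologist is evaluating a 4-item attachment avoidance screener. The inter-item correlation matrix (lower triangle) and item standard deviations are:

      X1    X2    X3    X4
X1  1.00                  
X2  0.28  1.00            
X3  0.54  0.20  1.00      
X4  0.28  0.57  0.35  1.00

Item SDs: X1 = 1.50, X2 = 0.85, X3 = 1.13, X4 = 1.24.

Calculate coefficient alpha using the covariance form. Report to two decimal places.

coefficient alpha = 0.69

Σσ²ᵢ = 1.50² + 0.85² + 1.13² + 1.24² = 5.7870
Covariances σ_ij = r_ij · s_i · s_j:
  σ(X1,X2) = 0.28 × 1.50 × 0.85 = 0.3570
  σ(X1,X3) = 0.54 × 1.50 × 1.13 = 0.9153
  σ(X1,X4) = 0.28 × 1.50 × 1.24 = 0.5208
  σ(X2,X3) = 0.20 × 0.85 × 1.13 = 0.1921
  σ(X2,X4) = 0.57 × 0.85 × 1.24 = 0.6008
  σ(X3,X4) = 0.35 × 1.13 × 1.24 = 0.4904
σ²_T = Σσ²ᵢ + 2·Σσ_ij = 5.7870 + 2 × 3.0764 = 11.9398
α = (4/3)·(1 − 5.7870/11.9398) = 0.69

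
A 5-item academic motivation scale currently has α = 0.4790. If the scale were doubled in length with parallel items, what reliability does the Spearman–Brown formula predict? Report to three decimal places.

predicted reliability = 0.648

Length factor m = 2
α' = m·α / (1 + (m−1)·α)
   = 2 × 0.4790 / (1 + (2 − 1) × 0.4790)
   = 0.9580 / 1.4790 = 0.648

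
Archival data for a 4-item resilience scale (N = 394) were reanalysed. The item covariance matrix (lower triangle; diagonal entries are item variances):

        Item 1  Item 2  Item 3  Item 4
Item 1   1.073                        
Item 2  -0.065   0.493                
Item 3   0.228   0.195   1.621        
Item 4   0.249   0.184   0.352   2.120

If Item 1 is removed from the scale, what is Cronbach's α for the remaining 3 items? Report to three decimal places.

Cronbach's α = 0.385

Remaining items: Item 2, Item 3, Item 4 (k = 3).
sum of item variances = 0.493 + 1.621 + 2.120 = 4.234
σ²_total = 4.234 + 2 × 0.731 = 5.696
α (item deleted) = (3/2)·(1 − 4.234/5.696) = 0.385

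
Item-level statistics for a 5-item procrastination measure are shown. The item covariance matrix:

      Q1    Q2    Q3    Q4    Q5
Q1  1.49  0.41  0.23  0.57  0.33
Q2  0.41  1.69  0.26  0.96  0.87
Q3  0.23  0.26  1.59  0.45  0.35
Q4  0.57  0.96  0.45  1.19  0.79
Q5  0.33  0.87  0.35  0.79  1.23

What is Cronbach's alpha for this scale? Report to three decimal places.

ΣVar(i) = 1.49 + 1.69 + 1.59 + 1.19 + 1.23 = 7.19
Sum of the distinct covariances = 5.22
Var(T) = 7.19 + 2 × 5.22 = 17.63
α = (k/(k−1))·(1 − ΣVar(i)/Var(T)) = (5/4)·(1 − 7.19/17.63) = 0.740

Cronbach's alpha = 0.740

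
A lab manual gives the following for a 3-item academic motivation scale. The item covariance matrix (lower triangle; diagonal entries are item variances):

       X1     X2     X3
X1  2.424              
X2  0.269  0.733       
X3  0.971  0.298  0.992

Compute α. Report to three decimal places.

α = 0.639

Σσ²ᵢ = 2.424 + 0.733 + 0.992 = 4.149
Σ_{i<j} σ_ij = 1.538
σ²_total = 4.149 + 2 × 1.538 = 7.225
α = (k/(k−1))·(1 − Σσ²ᵢ/σ²_total) = (3/2)·(1 − 4.149/7.225) = 0.639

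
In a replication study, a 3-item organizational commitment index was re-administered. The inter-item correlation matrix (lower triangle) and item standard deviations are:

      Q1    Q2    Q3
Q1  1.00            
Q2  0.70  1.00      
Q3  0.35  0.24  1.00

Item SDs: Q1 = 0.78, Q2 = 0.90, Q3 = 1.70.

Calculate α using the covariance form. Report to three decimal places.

Σσ²ᵢ = 0.78² + 0.90² + 1.70² = 4.3084
Covariances σ_ij = r_ij · s_i · s_j:
  σ(Q1,Q2) = 0.70 × 0.78 × 0.90 = 0.4914
  σ(Q1,Q3) = 0.35 × 0.78 × 1.70 = 0.4641
  σ(Q2,Q3) = 0.24 × 0.90 × 1.70 = 0.3672
σ²_T = Σσ²ᵢ + 2·Σσ_ij = 4.3084 + 2 × 1.3227 = 6.9538
α = (3/2)·(1 − 4.3084/6.9538) = 0.571

α = 0.571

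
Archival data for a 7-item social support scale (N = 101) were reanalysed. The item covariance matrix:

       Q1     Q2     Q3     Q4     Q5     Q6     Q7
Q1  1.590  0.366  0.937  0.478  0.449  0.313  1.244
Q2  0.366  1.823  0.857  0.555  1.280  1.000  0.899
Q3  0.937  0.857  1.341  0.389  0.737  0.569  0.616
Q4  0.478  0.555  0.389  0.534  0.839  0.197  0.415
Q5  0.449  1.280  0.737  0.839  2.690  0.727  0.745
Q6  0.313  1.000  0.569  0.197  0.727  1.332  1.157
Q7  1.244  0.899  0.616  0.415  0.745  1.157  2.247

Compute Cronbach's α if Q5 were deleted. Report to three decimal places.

Cronbach's α = 0.831

Remaining items: Q1, Q2, Q3, Q4, Q6, Q7 (k = 6).
Σσᵢ² = 1.590 + 1.823 + 1.341 + 0.534 + 1.332 + 2.247 = 8.867
σ²_total = 8.867 + 2 × 9.992 = 28.851
α (item deleted) = (6/5)·(1 − 8.867/28.851) = 0.831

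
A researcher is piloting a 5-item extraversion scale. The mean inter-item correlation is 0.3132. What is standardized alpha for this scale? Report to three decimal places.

α = 0.695

Standardized α = k·r̄ / (1 + (k−1)·r̄) = 5 × 0.3132 / (1 + 4 × 0.3132)
  = 1.5660 / 2.2528 = 0.695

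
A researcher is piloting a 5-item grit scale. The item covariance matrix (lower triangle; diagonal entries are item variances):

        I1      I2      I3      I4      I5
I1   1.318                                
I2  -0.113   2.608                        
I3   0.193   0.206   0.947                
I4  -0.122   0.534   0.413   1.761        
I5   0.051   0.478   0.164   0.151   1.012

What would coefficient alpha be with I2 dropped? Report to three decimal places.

α = 0.336

Remaining items: I1, I3, I4, I5 (k = 4).
sum of item variances = 1.318 + 0.947 + 1.761 + 1.012 = 5.038
Var(T) = 5.038 + 2 × 0.850 = 6.738
α (item deleted) = (4/3)·(1 − 5.038/6.738) = 0.336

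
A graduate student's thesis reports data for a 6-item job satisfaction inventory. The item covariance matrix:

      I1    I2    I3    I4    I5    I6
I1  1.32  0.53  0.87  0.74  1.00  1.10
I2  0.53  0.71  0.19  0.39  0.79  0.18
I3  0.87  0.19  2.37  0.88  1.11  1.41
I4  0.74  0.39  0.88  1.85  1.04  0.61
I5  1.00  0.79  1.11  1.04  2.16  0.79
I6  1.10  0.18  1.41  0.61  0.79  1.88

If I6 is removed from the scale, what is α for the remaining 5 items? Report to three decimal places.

Remaining items: I1, I2, I3, I4, I5 (k = 5).
Σσ²ᵢ = 1.32 + 0.71 + 2.37 + 1.85 + 2.16 = 8.41
Var(T) = 8.41 + 2 × 7.54 = 23.49
α (item deleted) = (5/4)·(1 − 8.41/23.49) = 0.802

α = 0.802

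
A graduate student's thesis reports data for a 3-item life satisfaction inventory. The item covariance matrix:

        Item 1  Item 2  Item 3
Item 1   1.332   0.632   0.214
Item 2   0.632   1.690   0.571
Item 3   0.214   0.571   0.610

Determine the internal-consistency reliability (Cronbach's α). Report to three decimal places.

α = 0.657

Σσᵢ² = 1.332 + 1.690 + 0.610 = 3.632
Sum of the distinct covariances = 1.417
σ²_total = 3.632 + 2 × 1.417 = 6.466
α = (k/(k−1))·(1 − Σσᵢ²/σ²_total) = (3/2)·(1 − 3.632/6.466) = 0.657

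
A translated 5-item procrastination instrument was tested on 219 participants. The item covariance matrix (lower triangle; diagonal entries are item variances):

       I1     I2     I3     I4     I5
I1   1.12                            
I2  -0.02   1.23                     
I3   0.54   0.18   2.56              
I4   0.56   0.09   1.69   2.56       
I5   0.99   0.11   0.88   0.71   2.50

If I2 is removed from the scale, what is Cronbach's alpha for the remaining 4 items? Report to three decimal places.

α = 0.735

Remaining items: I1, I3, I4, I5 (k = 4).
Σσ²ᵢ = 1.12 + 2.56 + 2.56 + 2.50 = 8.74
total variance = 8.74 + 2 × 5.37 = 19.48
α (item deleted) = (4/3)·(1 − 8.74/19.48) = 0.735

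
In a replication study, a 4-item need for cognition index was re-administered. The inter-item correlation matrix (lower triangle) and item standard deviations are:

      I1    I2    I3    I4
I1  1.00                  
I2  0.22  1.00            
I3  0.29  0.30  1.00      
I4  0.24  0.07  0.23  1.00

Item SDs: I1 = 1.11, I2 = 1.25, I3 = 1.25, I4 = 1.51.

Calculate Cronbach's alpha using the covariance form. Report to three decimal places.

Σσ²ᵢ = 1.11² + 1.25² + 1.25² + 1.51² = 6.6372
Covariances σ_ij = r_ij · s_i · s_j:
  σ(I1,I2) = 0.22 × 1.11 × 1.25 = 0.3053
  σ(I1,I3) = 0.29 × 1.11 × 1.25 = 0.4024
  σ(I1,I4) = 0.24 × 1.11 × 1.51 = 0.4023
  σ(I2,I3) = 0.30 × 1.25 × 1.25 = 0.4688
  σ(I2,I4) = 0.07 × 1.25 × 1.51 = 0.1321
  σ(I3,I4) = 0.23 × 1.25 × 1.51 = 0.4341
σ²_T = Σσ²ᵢ + 2·Σσ_ij = 6.6372 + 2 × 2.1450 = 10.9272
α = (4/3)·(1 − 6.6372/10.9272) = 0.523

α = 0.523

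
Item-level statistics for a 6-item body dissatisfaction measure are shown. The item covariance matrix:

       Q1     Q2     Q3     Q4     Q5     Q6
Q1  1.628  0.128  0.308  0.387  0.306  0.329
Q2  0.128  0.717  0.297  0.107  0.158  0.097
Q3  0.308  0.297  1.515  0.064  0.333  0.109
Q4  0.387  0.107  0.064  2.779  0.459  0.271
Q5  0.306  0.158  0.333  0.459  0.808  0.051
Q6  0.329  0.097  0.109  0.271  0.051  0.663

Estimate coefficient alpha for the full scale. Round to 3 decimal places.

α = 0.548

sum of item variances = 1.628 + 0.717 + 1.515 + 2.779 + 0.808 + 0.663 = 8.110
Sum of the distinct covariances = 3.404
Var(T) = 8.110 + 2 × 3.404 = 14.918
α = (k/(k−1))·(1 − sum of item variances/Var(T)) = (6/5)·(1 − 8.110/14.918) = 0.548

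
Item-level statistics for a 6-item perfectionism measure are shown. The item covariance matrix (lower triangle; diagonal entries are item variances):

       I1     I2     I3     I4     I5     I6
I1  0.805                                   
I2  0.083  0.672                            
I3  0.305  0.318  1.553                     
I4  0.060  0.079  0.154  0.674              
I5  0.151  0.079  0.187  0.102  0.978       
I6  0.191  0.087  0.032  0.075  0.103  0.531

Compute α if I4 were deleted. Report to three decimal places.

Remaining items: I1, I2, I3, I5, I6 (k = 5).
ΣVar(i) = 0.805 + 0.672 + 1.553 + 0.978 + 0.531 = 4.539
Var(T) = 4.539 + 2 × 1.536 = 7.611
α (item deleted) = (5/4)·(1 − 4.539/7.611) = 0.505

α = 0.505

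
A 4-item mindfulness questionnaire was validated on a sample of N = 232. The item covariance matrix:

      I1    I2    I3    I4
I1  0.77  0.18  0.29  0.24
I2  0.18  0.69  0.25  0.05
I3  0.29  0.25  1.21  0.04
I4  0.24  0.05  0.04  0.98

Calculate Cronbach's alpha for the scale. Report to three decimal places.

α = 0.487

sum of item variances = 0.77 + 0.69 + 1.21 + 0.98 = 3.65
Sum of off-diagonal covariances = 1.05
σ²_T = 3.65 + 2 × 1.05 = 5.75
α = (k/(k−1))·(1 − sum of item variances/σ²_T) = (4/3)·(1 − 3.65/5.75) = 0.487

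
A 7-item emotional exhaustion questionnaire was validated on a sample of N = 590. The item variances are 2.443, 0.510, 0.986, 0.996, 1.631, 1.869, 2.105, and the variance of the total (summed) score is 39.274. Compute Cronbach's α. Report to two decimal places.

Cronbach's α = 0.85

Σσ²ᵢ = 2.443 + 0.510 + 0.986 + 0.996 + 1.631 + 1.869 + 2.105 = 10.540
α = (k/(k−1))·(1 − Σσ²ᵢ/σ²_total) = (7/6)·(1 − 10.540/39.274) = 0.85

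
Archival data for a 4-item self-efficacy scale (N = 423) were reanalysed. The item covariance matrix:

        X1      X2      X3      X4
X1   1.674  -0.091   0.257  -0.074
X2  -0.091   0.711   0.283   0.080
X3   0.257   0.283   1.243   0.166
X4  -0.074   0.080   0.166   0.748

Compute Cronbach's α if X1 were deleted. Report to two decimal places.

α = 0.42

Remaining items: X2, X3, X4 (k = 3).
ΣVar(i) = 0.711 + 1.243 + 0.748 = 2.702
σ²_total = 2.702 + 2 × 0.529 = 3.760
α (item deleted) = (3/2)·(1 − 2.702/3.760) = 0.42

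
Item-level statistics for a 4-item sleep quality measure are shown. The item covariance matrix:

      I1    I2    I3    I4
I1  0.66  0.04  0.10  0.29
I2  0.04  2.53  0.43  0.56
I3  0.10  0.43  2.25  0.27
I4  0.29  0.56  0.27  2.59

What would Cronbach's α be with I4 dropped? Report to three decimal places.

Cronbach's α = 0.260

Remaining items: I1, I2, I3 (k = 3).
Σσ²ᵢ = 0.66 + 2.53 + 2.25 = 5.44
σ²_total = 5.44 + 2 × 0.57 = 6.58
α (item deleted) = (3/2)·(1 − 5.44/6.58) = 0.260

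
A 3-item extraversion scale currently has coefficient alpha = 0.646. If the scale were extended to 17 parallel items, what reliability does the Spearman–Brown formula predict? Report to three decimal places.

predicted reliability = 0.912

Length factor m = 17/3 = 5.6667
α' = m·α / (1 + (m−1)·α)
   = 17/3 × 0.646 / (1 + (17/3 − 1) × 0.646)
   = 3.6607 / 4.0147 = 0.912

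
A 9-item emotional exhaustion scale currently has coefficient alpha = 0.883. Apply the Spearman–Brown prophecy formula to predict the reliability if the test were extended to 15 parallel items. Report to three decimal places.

Length factor m = 15/9 = 1.6667
α' = m·α / (1 + (m−1)·α)
   = 15/9 × 0.883 / (1 + (15/9 − 1) × 0.883)
   = 1.4717 / 1.5887 = 0.926

predicted reliability = 0.926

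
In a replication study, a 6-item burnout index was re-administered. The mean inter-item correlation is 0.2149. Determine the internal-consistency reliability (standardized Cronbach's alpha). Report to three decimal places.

α = 0.622

Standardized α = k·r̄ / (1 + (k−1)·r̄) = 6 × 0.2149 / (1 + 5 × 0.2149)
  = 1.2894 / 2.0745 = 0.622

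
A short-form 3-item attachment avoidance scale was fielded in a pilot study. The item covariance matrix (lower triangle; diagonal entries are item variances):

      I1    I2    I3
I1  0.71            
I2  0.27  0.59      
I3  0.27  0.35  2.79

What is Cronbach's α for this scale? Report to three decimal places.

Σσ²ᵢ = 0.71 + 0.59 + 2.79 = 4.09
Sum of the distinct covariances = 0.89
σ²_T = 4.09 + 2 × 0.89 = 5.87
α = (k/(k−1))·(1 − Σσ²ᵢ/σ²_T) = (3/2)·(1 − 4.09/5.87) = 0.455

Cronbach's α = 0.455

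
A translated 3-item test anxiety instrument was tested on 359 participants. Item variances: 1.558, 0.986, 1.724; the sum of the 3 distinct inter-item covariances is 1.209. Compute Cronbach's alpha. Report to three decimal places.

Σσᵢ² = 1.558 + 0.986 + 1.724 = 4.268
Sum of distinct covariances = 1.209
σ²_total = Σσᵢ² + 2·Σcov = 4.268 + 2 × 1.209 = 6.686
α = (3/2)·(1 − 4.268/6.686) = 0.542

α = 0.542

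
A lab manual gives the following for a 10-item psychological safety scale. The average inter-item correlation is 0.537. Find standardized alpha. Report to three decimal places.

Standardized α = k·r̄ / (1 + (k−1)·r̄) = 10 × 0.537 / (1 + 9 × 0.537)
  = 5.3700 / 5.8330 = 0.921

α = 0.921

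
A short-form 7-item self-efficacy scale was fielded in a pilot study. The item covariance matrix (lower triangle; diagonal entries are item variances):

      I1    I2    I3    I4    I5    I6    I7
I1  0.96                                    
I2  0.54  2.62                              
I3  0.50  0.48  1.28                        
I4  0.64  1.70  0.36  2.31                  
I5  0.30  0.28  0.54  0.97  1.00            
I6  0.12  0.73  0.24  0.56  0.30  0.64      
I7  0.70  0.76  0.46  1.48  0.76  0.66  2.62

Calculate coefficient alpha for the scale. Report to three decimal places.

coefficient alpha = 0.812

ΣVar(i) = 0.96 + 2.62 + 1.28 + 2.31 + 1.00 + 0.64 + 2.62 = 11.43
Sum of off-diagonal covariances = 13.08
total variance = 11.43 + 2 × 13.08 = 37.59
α = (k/(k−1))·(1 − ΣVar(i)/total variance) = (7/6)·(1 − 11.43/37.59) = 0.812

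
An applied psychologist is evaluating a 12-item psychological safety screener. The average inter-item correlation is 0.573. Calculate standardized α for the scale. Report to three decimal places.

Standardized α = k·r̄ / (1 + (k−1)·r̄) = 12 × 0.573 / (1 + 11 × 0.573)
  = 6.8760 / 7.3030 = 0.942

α = 0.942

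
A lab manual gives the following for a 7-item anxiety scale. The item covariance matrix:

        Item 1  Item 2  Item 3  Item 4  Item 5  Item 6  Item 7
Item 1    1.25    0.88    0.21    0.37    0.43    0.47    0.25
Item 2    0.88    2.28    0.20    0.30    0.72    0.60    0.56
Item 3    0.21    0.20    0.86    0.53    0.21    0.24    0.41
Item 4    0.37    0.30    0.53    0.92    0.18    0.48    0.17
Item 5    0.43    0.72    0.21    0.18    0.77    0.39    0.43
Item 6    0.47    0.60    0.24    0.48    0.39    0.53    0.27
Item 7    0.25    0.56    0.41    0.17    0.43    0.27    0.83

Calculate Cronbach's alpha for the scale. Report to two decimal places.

α = 0.81

Σσᵢ² = 1.25 + 2.28 + 0.86 + 0.92 + 0.77 + 0.53 + 0.83 = 7.44
Sum of off-diagonal covariances = 8.30
σ²_T = 7.44 + 2 × 8.30 = 24.04
α = (k/(k−1))·(1 − Σσᵢ²/σ²_T) = (7/6)·(1 − 7.44/24.04) = 0.81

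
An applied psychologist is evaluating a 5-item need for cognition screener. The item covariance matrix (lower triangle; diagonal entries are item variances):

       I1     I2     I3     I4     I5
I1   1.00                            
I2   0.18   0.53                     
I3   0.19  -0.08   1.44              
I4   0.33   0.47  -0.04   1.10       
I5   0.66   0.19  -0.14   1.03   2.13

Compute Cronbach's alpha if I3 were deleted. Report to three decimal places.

Cronbach's alpha = 0.728

Remaining items: I1, I2, I4, I5 (k = 4).
ΣVar(i) = 1.00 + 0.53 + 1.10 + 2.13 = 4.76
σ²_T = 4.76 + 2 × 2.86 = 10.48
α (item deleted) = (4/3)·(1 − 4.76/10.48) = 0.728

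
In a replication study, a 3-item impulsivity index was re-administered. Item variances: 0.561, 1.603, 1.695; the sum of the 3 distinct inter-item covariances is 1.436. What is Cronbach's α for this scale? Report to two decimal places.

Σσ²ᵢ = 0.561 + 1.603 + 1.695 = 3.859
Sum of distinct covariances = 1.436
total variance = Σσ²ᵢ + 2·Σcov = 3.859 + 2 × 1.436 = 6.731
α = (3/2)·(1 − 3.859/6.731) = 0.64

α = 0.64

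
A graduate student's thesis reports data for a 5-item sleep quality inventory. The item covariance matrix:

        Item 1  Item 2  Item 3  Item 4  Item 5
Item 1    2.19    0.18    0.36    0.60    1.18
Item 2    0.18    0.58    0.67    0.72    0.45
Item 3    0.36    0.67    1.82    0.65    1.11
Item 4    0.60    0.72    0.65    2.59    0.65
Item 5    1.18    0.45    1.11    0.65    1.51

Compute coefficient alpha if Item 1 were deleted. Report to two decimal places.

Remaining items: Item 2, Item 3, Item 4, Item 5 (k = 4).
Σσ²ᵢ = 0.58 + 1.82 + 2.59 + 1.51 = 6.50
σ²_T = 6.50 + 2 × 4.25 = 15.00
α (item deleted) = (4/3)·(1 − 6.50/15.00) = 0.76

coefficient alpha = 0.76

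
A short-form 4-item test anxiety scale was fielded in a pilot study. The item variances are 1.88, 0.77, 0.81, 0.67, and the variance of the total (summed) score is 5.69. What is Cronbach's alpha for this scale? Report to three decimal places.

Σσ²ᵢ = 1.88 + 0.77 + 0.81 + 0.67 = 4.13
α = (k/(k−1))·(1 − Σσ²ᵢ/Var(T)) = (4/3)·(1 − 4.13/5.69) = 0.366

Cronbach's alpha = 0.366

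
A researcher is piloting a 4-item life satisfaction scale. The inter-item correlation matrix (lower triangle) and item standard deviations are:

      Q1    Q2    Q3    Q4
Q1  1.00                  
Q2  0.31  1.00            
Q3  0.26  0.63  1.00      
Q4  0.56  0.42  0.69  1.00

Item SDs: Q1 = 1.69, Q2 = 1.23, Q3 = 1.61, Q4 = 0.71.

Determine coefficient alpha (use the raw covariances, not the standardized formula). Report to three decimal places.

coefficient alpha = 0.723

Σσ²ᵢ = 1.69² + 1.23² + 1.61² + 0.71² = 7.4652
Covariances σ_ij = r_ij · s_i · s_j:
  σ(Q1,Q2) = 0.31 × 1.69 × 1.23 = 0.6444
  σ(Q1,Q3) = 0.26 × 1.69 × 1.61 = 0.7074
  σ(Q1,Q4) = 0.56 × 1.69 × 0.71 = 0.6719
  σ(Q2,Q3) = 0.63 × 1.23 × 1.61 = 1.2476
  σ(Q2,Q4) = 0.42 × 1.23 × 0.71 = 0.3668
  σ(Q3,Q4) = 0.69 × 1.61 × 0.71 = 0.7887
σ²_T = Σσ²ᵢ + 2·Σσ_ij = 7.4652 + 2 × 4.4268 = 16.3188
α = (4/3)·(1 − 7.4652/16.3188) = 0.723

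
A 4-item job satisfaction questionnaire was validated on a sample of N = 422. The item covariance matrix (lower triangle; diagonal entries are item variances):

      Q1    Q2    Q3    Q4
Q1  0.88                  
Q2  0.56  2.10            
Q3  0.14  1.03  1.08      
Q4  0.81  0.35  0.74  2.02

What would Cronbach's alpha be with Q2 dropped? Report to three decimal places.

Remaining items: Q1, Q3, Q4 (k = 3).
ΣVar(i) = 0.88 + 1.08 + 2.02 = 3.98
σ²_T = 3.98 + 2 × 1.69 = 7.36
α (item deleted) = (3/2)·(1 − 3.98/7.36) = 0.689

Cronbach's alpha = 0.689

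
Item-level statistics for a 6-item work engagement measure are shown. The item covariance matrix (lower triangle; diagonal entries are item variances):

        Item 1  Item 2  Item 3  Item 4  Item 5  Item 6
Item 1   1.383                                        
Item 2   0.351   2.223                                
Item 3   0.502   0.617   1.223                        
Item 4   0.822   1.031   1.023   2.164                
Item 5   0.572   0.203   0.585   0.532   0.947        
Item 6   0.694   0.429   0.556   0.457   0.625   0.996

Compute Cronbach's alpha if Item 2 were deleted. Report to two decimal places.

Cronbach's alpha = 0.82

Remaining items: Item 1, Item 3, Item 4, Item 5, Item 6 (k = 5).
ΣVar(i) = 1.383 + 1.223 + 2.164 + 0.947 + 0.996 = 6.713
total variance = 6.713 + 2 × 6.368 = 19.449
α (item deleted) = (5/4)·(1 − 6.713/19.449) = 0.82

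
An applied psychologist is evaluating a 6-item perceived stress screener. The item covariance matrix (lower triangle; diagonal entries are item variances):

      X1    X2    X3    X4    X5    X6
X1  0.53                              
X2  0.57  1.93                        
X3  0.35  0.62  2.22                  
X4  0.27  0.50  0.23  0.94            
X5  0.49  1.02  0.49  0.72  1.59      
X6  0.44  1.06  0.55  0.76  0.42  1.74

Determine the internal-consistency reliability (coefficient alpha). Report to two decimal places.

Σσᵢ² = 0.53 + 1.93 + 2.22 + 0.94 + 1.59 + 1.74 = 8.95
Sum of the distinct covariances = 8.49
σ²_T = 8.95 + 2 × 8.49 = 25.93
α = (k/(k−1))·(1 − Σσᵢ²/σ²_T) = (6/5)·(1 − 8.95/25.93) = 0.79

coefficient alpha = 0.79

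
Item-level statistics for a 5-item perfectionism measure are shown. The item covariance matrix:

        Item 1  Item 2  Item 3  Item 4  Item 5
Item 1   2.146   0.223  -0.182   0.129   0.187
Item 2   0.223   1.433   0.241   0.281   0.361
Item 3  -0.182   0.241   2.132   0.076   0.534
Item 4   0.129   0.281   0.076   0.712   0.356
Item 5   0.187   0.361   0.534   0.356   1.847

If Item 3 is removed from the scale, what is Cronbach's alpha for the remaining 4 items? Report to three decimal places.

α = 0.445

Remaining items: Item 1, Item 2, Item 4, Item 5 (k = 4).
sum of item variances = 2.146 + 1.433 + 0.712 + 1.847 = 6.138
Var(T) = 6.138 + 2 × 1.537 = 9.212
α (item deleted) = (4/3)·(1 − 6.138/9.212) = 0.445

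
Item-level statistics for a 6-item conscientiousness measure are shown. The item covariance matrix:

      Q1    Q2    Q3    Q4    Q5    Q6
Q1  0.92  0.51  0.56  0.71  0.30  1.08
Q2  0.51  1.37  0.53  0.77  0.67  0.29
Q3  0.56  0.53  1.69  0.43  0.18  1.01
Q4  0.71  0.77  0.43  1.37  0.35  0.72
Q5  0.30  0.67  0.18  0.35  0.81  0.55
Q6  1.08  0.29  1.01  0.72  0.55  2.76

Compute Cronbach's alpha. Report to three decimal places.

sum of item variances = 0.92 + 1.37 + 1.69 + 1.37 + 0.81 + 2.76 = 8.92
Sum of off-diagonal covariances = 8.66
Var(T) = 8.92 + 2 × 8.66 = 26.24
α = (k/(k−1))·(1 − sum of item variances/Var(T)) = (6/5)·(1 − 8.92/26.24) = 0.792

α = 0.792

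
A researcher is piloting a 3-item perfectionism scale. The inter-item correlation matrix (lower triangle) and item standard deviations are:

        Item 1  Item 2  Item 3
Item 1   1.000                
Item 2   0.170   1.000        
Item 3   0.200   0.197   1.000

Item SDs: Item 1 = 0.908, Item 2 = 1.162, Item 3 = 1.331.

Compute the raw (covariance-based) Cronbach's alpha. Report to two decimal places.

Σσ²ᵢ = 0.908² + 1.162² + 1.331² = 3.9463
Covariances σ_ij = r_ij · s_i · s_j:
  σ(Item 1,Item 2) = 0.170 × 0.908 × 1.162 = 0.1794
  σ(Item 1,Item 3) = 0.200 × 0.908 × 1.331 = 0.2417
  σ(Item 2,Item 3) = 0.197 × 1.162 × 1.331 = 0.3047
σ²_T = Σσ²ᵢ + 2·Σσ_ij = 3.9463 + 2 × 0.7258 = 5.3979
α = (3/2)·(1 − 3.9463/5.3979) = 0.40

Cronbach's alpha = 0.40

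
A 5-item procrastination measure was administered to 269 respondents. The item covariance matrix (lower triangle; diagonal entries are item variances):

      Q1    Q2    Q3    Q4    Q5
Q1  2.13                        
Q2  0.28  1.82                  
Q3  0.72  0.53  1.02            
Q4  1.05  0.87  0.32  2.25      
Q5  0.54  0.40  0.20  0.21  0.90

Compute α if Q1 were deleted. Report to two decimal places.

α = 0.61

Remaining items: Q2, Q3, Q4, Q5 (k = 4).
sum of item variances = 1.82 + 1.02 + 2.25 + 0.90 = 5.99
σ²_T = 5.99 + 2 × 2.53 = 11.05
α (item deleted) = (4/3)·(1 − 5.99/11.05) = 0.61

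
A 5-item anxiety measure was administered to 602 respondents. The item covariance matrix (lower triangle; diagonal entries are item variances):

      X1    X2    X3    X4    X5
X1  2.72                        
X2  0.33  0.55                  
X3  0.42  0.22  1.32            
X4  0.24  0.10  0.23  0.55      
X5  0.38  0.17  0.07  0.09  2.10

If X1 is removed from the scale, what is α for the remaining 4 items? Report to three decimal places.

Remaining items: X2, X3, X4, X5 (k = 4).
sum of item variances = 0.55 + 1.32 + 0.55 + 2.10 = 4.52
σ²_total = 4.52 + 2 × 0.88 = 6.28
α (item deleted) = (4/3)·(1 − 4.52/6.28) = 0.374

α = 0.374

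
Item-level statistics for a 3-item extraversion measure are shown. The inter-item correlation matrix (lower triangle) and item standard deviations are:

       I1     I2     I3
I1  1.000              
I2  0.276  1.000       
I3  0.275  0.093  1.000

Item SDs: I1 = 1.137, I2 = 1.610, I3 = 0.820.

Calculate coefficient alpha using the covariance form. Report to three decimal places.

Σσ²ᵢ = 1.137² + 1.610² + 0.820² = 4.5573
Covariances σ_ij = r_ij · s_i · s_j:
  σ(I1,I2) = 0.276 × 1.137 × 1.610 = 0.5052
  σ(I1,I3) = 0.275 × 1.137 × 0.820 = 0.2564
  σ(I2,I3) = 0.093 × 1.610 × 0.820 = 0.1228
σ²_T = Σσ²ᵢ + 2·Σσ_ij = 4.5573 + 2 × 0.8844 = 6.3261
α = (3/2)·(1 − 4.5573/6.3261) = 0.419

coefficient alpha = 0.419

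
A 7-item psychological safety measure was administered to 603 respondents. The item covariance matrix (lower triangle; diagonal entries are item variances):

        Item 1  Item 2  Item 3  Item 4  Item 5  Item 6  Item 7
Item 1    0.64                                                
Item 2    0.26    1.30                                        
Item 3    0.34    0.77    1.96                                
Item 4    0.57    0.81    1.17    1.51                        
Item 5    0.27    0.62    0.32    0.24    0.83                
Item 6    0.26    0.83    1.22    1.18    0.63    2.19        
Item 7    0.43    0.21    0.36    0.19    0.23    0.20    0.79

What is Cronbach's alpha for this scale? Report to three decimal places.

Cronbach's alpha = 0.825

Σσᵢ² = 0.64 + 1.30 + 1.96 + 1.51 + 0.83 + 2.19 + 0.79 = 9.22
Sum of the distinct covariances = 11.11
total variance = 9.22 + 2 × 11.11 = 31.44
α = (k/(k−1))·(1 − Σσᵢ²/total variance) = (7/6)·(1 − 9.22/31.44) = 0.825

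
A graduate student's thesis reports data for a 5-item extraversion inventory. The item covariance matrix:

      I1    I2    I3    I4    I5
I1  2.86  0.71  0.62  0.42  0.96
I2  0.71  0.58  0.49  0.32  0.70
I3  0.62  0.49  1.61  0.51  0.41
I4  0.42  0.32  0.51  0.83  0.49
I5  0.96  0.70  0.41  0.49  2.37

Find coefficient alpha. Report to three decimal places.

α = 0.721

Σσᵢ² = 2.86 + 0.58 + 1.61 + 0.83 + 2.37 = 8.25
Σ_{i<j} σ_ij = 5.63
Var(T) = 8.25 + 2 × 5.63 = 19.51
α = (k/(k−1))·(1 − Σσᵢ²/Var(T)) = (5/4)·(1 − 8.25/19.51) = 0.721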